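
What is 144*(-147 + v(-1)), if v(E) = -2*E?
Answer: -20880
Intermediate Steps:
144*(-147 + v(-1)) = 144*(-147 - 2*(-1)) = 144*(-147 + 2) = 144*(-145) = -20880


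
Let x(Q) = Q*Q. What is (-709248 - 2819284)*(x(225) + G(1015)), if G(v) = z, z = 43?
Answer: -178783659376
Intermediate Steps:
x(Q) = Q²
G(v) = 43
(-709248 - 2819284)*(x(225) + G(1015)) = (-709248 - 2819284)*(225² + 43) = -3528532*(50625 + 43) = -3528532*50668 = -178783659376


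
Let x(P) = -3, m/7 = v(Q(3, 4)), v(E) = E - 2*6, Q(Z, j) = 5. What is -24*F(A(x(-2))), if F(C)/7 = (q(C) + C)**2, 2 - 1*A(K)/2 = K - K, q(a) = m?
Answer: -340200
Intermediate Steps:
v(E) = -12 + E (v(E) = E - 12 = -12 + E)
m = -49 (m = 7*(-12 + 5) = 7*(-7) = -49)
q(a) = -49
A(K) = 4 (A(K) = 4 - 2*(K - K) = 4 - 2*0 = 4 + 0 = 4)
F(C) = 7*(-49 + C)**2
-24*F(A(x(-2))) = -168*(-49 + 4)**2 = -168*(-45)**2 = -168*2025 = -24*14175 = -340200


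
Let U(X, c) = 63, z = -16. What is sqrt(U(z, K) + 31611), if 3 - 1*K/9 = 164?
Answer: sqrt(31674) ≈ 177.97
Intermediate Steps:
K = -1449 (K = 27 - 9*164 = 27 - 1476 = -1449)
sqrt(U(z, K) + 31611) = sqrt(63 + 31611) = sqrt(31674)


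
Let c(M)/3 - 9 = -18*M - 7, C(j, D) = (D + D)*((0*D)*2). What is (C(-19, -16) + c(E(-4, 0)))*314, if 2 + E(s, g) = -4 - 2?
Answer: 137532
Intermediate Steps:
C(j, D) = 0 (C(j, D) = (2*D)*(0*2) = (2*D)*0 = 0)
E(s, g) = -8 (E(s, g) = -2 + (-4 - 2) = -2 - 6 = -8)
c(M) = 6 - 54*M (c(M) = 27 + 3*(-18*M - 7) = 27 + 3*(-7 - 18*M) = 27 + (-21 - 54*M) = 6 - 54*M)
(C(-19, -16) + c(E(-4, 0)))*314 = (0 + (6 - 54*(-8)))*314 = (0 + (6 + 432))*314 = (0 + 438)*314 = 438*314 = 137532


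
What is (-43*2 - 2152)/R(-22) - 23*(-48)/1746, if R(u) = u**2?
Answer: -281101/70422 ≈ -3.9917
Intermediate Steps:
(-43*2 - 2152)/R(-22) - 23*(-48)/1746 = (-43*2 - 2152)/((-22)**2) - 23*(-48)/1746 = (-86 - 2152)/484 + 1104*(1/1746) = -2238*1/484 + 184/291 = -1119/242 + 184/291 = -281101/70422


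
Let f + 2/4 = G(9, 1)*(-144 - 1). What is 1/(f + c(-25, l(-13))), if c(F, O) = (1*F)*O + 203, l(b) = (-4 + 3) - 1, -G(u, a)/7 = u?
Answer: 2/18775 ≈ 0.00010652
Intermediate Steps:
G(u, a) = -7*u
l(b) = -2 (l(b) = -1 - 1 = -2)
c(F, O) = 203 + F*O (c(F, O) = F*O + 203 = 203 + F*O)
f = 18269/2 (f = -½ + (-7*9)*(-144 - 1) = -½ - 63*(-145) = -½ + 9135 = 18269/2 ≈ 9134.5)
1/(f + c(-25, l(-13))) = 1/(18269/2 + (203 - 25*(-2))) = 1/(18269/2 + (203 + 50)) = 1/(18269/2 + 253) = 1/(18775/2) = 2/18775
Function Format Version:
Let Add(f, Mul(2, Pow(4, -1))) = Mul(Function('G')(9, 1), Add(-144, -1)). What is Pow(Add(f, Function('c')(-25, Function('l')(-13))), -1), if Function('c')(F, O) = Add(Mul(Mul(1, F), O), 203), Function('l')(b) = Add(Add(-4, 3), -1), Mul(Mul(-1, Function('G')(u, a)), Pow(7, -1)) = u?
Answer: Rational(2, 18775) ≈ 0.00010652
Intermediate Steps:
Function('G')(u, a) = Mul(-7, u)
Function('l')(b) = -2 (Function('l')(b) = Add(-1, -1) = -2)
Function('c')(F, O) = Add(203, Mul(F, O)) (Function('c')(F, O) = Add(Mul(F, O), 203) = Add(203, Mul(F, O)))
f = Rational(18269, 2) (f = Add(Rational(-1, 2), Mul(Mul(-7, 9), Add(-144, -1))) = Add(Rational(-1, 2), Mul(-63, -145)) = Add(Rational(-1, 2), 9135) = Rational(18269, 2) ≈ 9134.5)
Pow(Add(f, Function('c')(-25, Function('l')(-13))), -1) = Pow(Add(Rational(18269, 2), Add(203, Mul(-25, -2))), -1) = Pow(Add(Rational(18269, 2), Add(203, 50)), -1) = Pow(Add(Rational(18269, 2), 253), -1) = Pow(Rational(18775, 2), -1) = Rational(2, 18775)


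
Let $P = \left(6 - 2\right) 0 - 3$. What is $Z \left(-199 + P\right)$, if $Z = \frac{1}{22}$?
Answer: $- \frac{101}{11} \approx -9.1818$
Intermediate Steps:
$Z = \frac{1}{22} \approx 0.045455$
$P = -3$ ($P = 4 \cdot 0 - 3 = 0 - 3 = -3$)
$Z \left(-199 + P\right) = \frac{-199 - 3}{22} = \frac{1}{22} \left(-202\right) = - \frac{101}{11}$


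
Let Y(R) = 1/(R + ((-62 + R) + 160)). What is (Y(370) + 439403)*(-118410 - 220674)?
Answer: -62428706920530/419 ≈ -1.4899e+11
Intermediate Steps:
Y(R) = 1/(98 + 2*R) (Y(R) = 1/(R + (98 + R)) = 1/(98 + 2*R))
(Y(370) + 439403)*(-118410 - 220674) = (1/(2*(49 + 370)) + 439403)*(-118410 - 220674) = ((1/2)/419 + 439403)*(-339084) = ((1/2)*(1/419) + 439403)*(-339084) = (1/838 + 439403)*(-339084) = (368219715/838)*(-339084) = -62428706920530/419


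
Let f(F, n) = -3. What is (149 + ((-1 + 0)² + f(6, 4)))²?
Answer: 21609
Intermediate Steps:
(149 + ((-1 + 0)² + f(6, 4)))² = (149 + ((-1 + 0)² - 3))² = (149 + ((-1)² - 3))² = (149 + (1 - 3))² = (149 - 2)² = 147² = 21609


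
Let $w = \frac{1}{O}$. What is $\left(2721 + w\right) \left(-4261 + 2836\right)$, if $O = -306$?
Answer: $- \frac{395496875}{102} \approx -3.8774 \cdot 10^{6}$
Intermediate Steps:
$w = - \frac{1}{306}$ ($w = \frac{1}{-306} = - \frac{1}{306} \approx -0.003268$)
$\left(2721 + w\right) \left(-4261 + 2836\right) = \left(2721 - \frac{1}{306}\right) \left(-4261 + 2836\right) = \frac{832625}{306} \left(-1425\right) = - \frac{395496875}{102}$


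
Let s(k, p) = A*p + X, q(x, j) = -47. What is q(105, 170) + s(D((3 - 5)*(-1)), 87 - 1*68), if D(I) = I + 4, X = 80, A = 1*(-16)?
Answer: -271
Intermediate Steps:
A = -16
D(I) = 4 + I
s(k, p) = 80 - 16*p (s(k, p) = -16*p + 80 = 80 - 16*p)
q(105, 170) + s(D((3 - 5)*(-1)), 87 - 1*68) = -47 + (80 - 16*(87 - 1*68)) = -47 + (80 - 16*(87 - 68)) = -47 + (80 - 16*19) = -47 + (80 - 304) = -47 - 224 = -271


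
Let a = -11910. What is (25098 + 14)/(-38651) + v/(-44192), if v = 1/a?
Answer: -13217116553989/20343054054720 ≈ -0.64971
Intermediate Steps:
v = -1/11910 (v = 1/(-11910) = -1/11910 ≈ -8.3963e-5)
(25098 + 14)/(-38651) + v/(-44192) = (25098 + 14)/(-38651) - 1/11910/(-44192) = 25112*(-1/38651) - 1/11910*(-1/44192) = -25112/38651 + 1/526326720 = -13217116553989/20343054054720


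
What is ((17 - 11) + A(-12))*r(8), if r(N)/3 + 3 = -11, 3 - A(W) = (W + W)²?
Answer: 23814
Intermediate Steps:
A(W) = 3 - 4*W² (A(W) = 3 - (W + W)² = 3 - (2*W)² = 3 - 4*W²)
r(N) = -42 (r(N) = -9 + 3*(-11) = -9 - 33 = -42)
((17 - 11) + A(-12))*r(8) = ((17 - 11) + (3 - 4*(-12)²))*(-42) = (6 + (3 - 4*144))*(-42) = (6 + (3 - 576))*(-42) = (6 - 573)*(-42) = -567*(-42) = 23814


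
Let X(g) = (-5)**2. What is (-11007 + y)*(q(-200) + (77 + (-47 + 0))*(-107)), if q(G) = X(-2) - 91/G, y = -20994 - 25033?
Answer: 18162733953/100 ≈ 1.8163e+8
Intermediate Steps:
X(g) = 25
y = -46027
q(G) = 25 - 91/G
(-11007 + y)*(q(-200) + (77 + (-47 + 0))*(-107)) = (-11007 - 46027)*((25 - 91/(-200)) + (77 + (-47 + 0))*(-107)) = -57034*((25 - 91*(-1/200)) + (77 - 47)*(-107)) = -57034*((25 + 91/200) + 30*(-107)) = -57034*(5091/200 - 3210) = -57034*(-636909/200) = 18162733953/100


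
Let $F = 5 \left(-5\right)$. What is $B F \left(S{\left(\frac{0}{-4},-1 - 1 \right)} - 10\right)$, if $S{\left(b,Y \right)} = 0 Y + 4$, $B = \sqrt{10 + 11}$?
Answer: $150 \sqrt{21} \approx 687.39$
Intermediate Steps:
$F = -25$
$B = \sqrt{21} \approx 4.5826$
$S{\left(b,Y \right)} = 4$ ($S{\left(b,Y \right)} = 0 + 4 = 4$)
$B F \left(S{\left(\frac{0}{-4},-1 - 1 \right)} - 10\right) = \sqrt{21} \left(-25\right) \left(4 - 10\right) = - 25 \sqrt{21} \left(4 - 10\right) = - 25 \sqrt{21} \left(-6\right) = 150 \sqrt{21}$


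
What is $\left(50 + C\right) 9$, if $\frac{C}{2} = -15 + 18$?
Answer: $504$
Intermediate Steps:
$C = 6$ ($C = 2 \left(-15 + 18\right) = 2 \cdot 3 = 6$)
$\left(50 + C\right) 9 = \left(50 + 6\right) 9 = 56 \cdot 9 = 504$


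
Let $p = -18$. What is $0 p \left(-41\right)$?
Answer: $0$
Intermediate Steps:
$0 p \left(-41\right) = 0 \left(-18\right) \left(-41\right) = 0 \left(-41\right) = 0$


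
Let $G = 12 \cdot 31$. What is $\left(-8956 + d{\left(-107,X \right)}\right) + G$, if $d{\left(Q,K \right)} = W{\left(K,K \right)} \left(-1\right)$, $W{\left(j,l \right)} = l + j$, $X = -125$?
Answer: $-8334$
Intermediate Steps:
$G = 372$
$W{\left(j,l \right)} = j + l$
$d{\left(Q,K \right)} = - 2 K$ ($d{\left(Q,K \right)} = \left(K + K\right) \left(-1\right) = 2 K \left(-1\right) = - 2 K$)
$\left(-8956 + d{\left(-107,X \right)}\right) + G = \left(-8956 - -250\right) + 372 = \left(-8956 + 250\right) + 372 = -8706 + 372 = -8334$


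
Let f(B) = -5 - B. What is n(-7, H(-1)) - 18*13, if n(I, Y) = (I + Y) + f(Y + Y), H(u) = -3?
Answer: -243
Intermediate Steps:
n(I, Y) = -5 + I - Y (n(I, Y) = (I + Y) + (-5 - (Y + Y)) = (I + Y) + (-5 - 2*Y) = -5 + I - Y)
n(-7, H(-1)) - 18*13 = (-5 - 7 - 1*(-3)) - 18*13 = (-5 - 7 + 3) - 234 = -9 - 234 = -243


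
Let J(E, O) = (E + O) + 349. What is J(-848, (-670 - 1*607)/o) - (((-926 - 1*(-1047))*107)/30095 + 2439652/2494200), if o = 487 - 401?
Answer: -41577477005153/80692670175 ≈ -515.26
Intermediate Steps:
o = 86
J(E, O) = 349 + E + O
J(-848, (-670 - 1*607)/o) - (((-926 - 1*(-1047))*107)/30095 + 2439652/2494200) = (349 - 848 + (-670 - 1*607)/86) - (((-926 - 1*(-1047))*107)/30095 + 2439652/2494200) = (349 - 848 + (-670 - 607)*(1/86)) - (((-926 + 1047)*107)*(1/30095) + 2439652*(1/2494200)) = (349 - 848 - 1277*1/86) - ((121*107)*(1/30095) + 609913/623550) = (349 - 848 - 1277/86) - (12947*(1/30095) + 609913/623550) = -44191/86 - (12947/30095 + 609913/623550) = -44191/86 - 1*5285686717/3753147450 = -44191/86 - 5285686717/3753147450 = -41577477005153/80692670175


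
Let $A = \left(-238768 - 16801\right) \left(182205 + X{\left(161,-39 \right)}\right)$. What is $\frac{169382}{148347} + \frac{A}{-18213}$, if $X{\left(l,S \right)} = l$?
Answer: $\frac{2304675330982168}{900614637} \approx 2.559 \cdot 10^{6}$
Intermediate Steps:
$A = -46607096254$ ($A = \left(-238768 - 16801\right) \left(182205 + 161\right) = \left(-238768 - 16801\right) 182366 = \left(-255569\right) 182366 = -46607096254$)
$\frac{169382}{148347} + \frac{A}{-18213} = \frac{169382}{148347} - \frac{46607096254}{-18213} = 169382 \cdot \frac{1}{148347} - - \frac{46607096254}{18213} = \frac{169382}{148347} + \frac{46607096254}{18213} = \frac{2304675330982168}{900614637}$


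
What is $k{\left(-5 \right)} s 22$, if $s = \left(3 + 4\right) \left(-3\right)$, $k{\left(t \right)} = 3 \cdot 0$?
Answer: $0$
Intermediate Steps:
$k{\left(t \right)} = 0$
$s = -21$ ($s = 7 \left(-3\right) = -21$)
$k{\left(-5 \right)} s 22 = 0 \left(-21\right) 22 = 0 \cdot 22 = 0$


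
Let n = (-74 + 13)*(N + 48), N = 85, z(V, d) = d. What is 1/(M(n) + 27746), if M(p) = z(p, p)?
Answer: 1/19633 ≈ 5.0935e-5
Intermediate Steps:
n = -8113 (n = (-74 + 13)*(85 + 48) = -61*133 = -8113)
M(p) = p
1/(M(n) + 27746) = 1/(-8113 + 27746) = 1/19633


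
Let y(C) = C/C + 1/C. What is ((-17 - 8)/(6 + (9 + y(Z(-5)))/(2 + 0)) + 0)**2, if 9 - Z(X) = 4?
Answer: 62500/12321 ≈ 5.0726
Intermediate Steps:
Z(X) = 5 (Z(X) = 9 - 1*4 = 9 - 4 = 5)
y(C) = 1 + 1/C
((-17 - 8)/(6 + (9 + y(Z(-5)))/(2 + 0)) + 0)**2 = ((-17 - 8)/(6 + (9 + (1 + 5)/5)/(2 + 0)) + 0)**2 = (-25/(6 + (9 + (1/5)*6)/2) + 0)**2 = (-25/(6 + (9 + 6/5)*(1/2)) + 0)**2 = (-25/(6 + (51/5)*(1/2)) + 0)**2 = (-25/(6 + 51/10) + 0)**2 = (-25/111/10 + 0)**2 = (-25*10/111 + 0)**2 = (-250/111 + 0)**2 = (-250/111)**2 = 62500/12321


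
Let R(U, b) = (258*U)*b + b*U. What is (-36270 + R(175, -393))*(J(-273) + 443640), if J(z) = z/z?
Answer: -7918545990795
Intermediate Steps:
R(U, b) = 259*U*b (R(U, b) = 258*U*b + U*b = 259*U*b)
J(z) = 1
(-36270 + R(175, -393))*(J(-273) + 443640) = (-36270 + 259*175*(-393))*(1 + 443640) = (-36270 - 17812725)*443641 = -17848995*443641 = -7918545990795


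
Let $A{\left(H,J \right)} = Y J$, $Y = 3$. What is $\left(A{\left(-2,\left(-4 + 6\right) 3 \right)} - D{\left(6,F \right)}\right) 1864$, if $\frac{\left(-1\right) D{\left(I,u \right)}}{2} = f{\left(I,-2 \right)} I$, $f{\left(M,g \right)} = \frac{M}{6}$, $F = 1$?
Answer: $55920$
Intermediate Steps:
$f{\left(M,g \right)} = \frac{M}{6}$ ($f{\left(M,g \right)} = M \frac{1}{6} = \frac{M}{6}$)
$D{\left(I,u \right)} = - \frac{I^{2}}{3}$ ($D{\left(I,u \right)} = - 2 \frac{I}{6} I = - 2 \frac{I^{2}}{6} = - \frac{I^{2}}{3}$)
$A{\left(H,J \right)} = 3 J$
$\left(A{\left(-2,\left(-4 + 6\right) 3 \right)} - D{\left(6,F \right)}\right) 1864 = \left(3 \left(-4 + 6\right) 3 - - \frac{6^{2}}{3}\right) 1864 = \left(3 \cdot 2 \cdot 3 - \left(- \frac{1}{3}\right) 36\right) 1864 = \left(3 \cdot 6 - -12\right) 1864 = \left(18 + 12\right) 1864 = 30 \cdot 1864 = 55920$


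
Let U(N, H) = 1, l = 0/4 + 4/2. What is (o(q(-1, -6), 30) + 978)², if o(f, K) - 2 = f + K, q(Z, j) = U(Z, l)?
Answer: 1022121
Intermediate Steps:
l = 2 (l = 0*(¼) + 4*(½) = 0 + 2 = 2)
q(Z, j) = 1
o(f, K) = 2 + K + f (o(f, K) = 2 + (f + K) = 2 + (K + f) = 2 + K + f)
(o(q(-1, -6), 30) + 978)² = ((2 + 30 + 1) + 978)² = (33 + 978)² = 1011² = 1022121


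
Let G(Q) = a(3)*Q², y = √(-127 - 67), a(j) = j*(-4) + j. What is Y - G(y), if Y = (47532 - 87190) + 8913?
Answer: -32491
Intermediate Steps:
a(j) = -3*j (a(j) = -4*j + j = -3*j)
y = I*√194 (y = √(-194) = I*√194 ≈ 13.928*I)
Y = -30745 (Y = -39658 + 8913 = -30745)
G(Q) = -9*Q² (G(Q) = (-3*3)*Q² = -9*Q²)
Y - G(y) = -30745 - (-9)*(I*√194)² = -30745 - (-9)*(-194) = -30745 - 1*1746 = -30745 - 1746 = -32491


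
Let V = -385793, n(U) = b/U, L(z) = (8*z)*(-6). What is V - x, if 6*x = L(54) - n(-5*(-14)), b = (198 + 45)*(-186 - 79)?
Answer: -10794401/28 ≈ -3.8551e+5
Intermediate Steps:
b = -64395 (b = 243*(-265) = -64395)
L(z) = -48*z
n(U) = -64395/U
x = -7803/28 (x = (-48*54 - (-64395)/((-5*(-14))))/6 = (-2592 - (-64395)/70)/6 = (-2592 - 1*(-12879/14))/6 = (-2592 + 12879/14)/6 = (⅙)*(-23409/14) = -7803/28 ≈ -278.68)
V - x = -385793 - 1*(-7803/28) = -385793 + 7803/28 = -10794401/28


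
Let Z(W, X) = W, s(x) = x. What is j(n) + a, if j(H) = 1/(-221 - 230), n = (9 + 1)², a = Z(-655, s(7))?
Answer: -295406/451 ≈ -655.00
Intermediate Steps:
a = -655
n = 100 (n = 10² = 100)
j(H) = -1/451 (j(H) = 1/(-451) = -1/451)
j(n) + a = -1/451 - 655 = -295406/451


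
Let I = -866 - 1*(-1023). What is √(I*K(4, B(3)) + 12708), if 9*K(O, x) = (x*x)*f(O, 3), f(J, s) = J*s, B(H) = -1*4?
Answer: 2*√36129/3 ≈ 126.72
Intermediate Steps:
B(H) = -4
K(O, x) = O*x²/3 (K(O, x) = ((x*x)*(O*3))/9 = (x²*(3*O))/9 = (3*O*x²)/9 = O*x²/3)
I = 157 (I = -866 + 1023 = 157)
√(I*K(4, B(3)) + 12708) = √(157*((⅓)*4*(-4)²) + 12708) = √(157*((⅓)*4*16) + 12708) = √(157*(64/3) + 12708) = √(10048/3 + 12708) = √(48172/3) = 2*√36129/3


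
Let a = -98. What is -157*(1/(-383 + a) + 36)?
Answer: -2718455/481 ≈ -5651.7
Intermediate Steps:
-157*(1/(-383 + a) + 36) = -157*(1/(-383 - 98) + 36) = -157*(1/(-481) + 36) = -157*(-1/481 + 36) = -157*17315/481 = -2718455/481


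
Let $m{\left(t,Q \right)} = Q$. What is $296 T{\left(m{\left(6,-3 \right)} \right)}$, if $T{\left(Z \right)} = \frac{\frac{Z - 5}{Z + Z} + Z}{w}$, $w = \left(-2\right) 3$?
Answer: $\frac{740}{9} \approx 82.222$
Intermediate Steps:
$w = -6$
$T{\left(Z \right)} = - \frac{Z}{6} - \frac{-5 + Z}{12 Z}$ ($T{\left(Z \right)} = \frac{\frac{Z - 5}{Z + Z} + Z}{-6} = \left(\frac{-5 + Z}{2 Z} + Z\right) \left(- \frac{1}{6}\right) = \left(Z + \frac{-5 + Z}{2 Z}\right) \left(- \frac{1}{6}\right) = - \frac{Z}{6} - \frac{-5 + Z}{12 Z}$)
$296 T{\left(m{\left(6,-3 \right)} \right)} = 296 \frac{5 - - 3 \left(1 + 2 \left(-3\right)\right)}{12 \left(-3\right)} = 296 \cdot \frac{1}{12} \left(- \frac{1}{3}\right) \left(5 - - 3 \left(1 - 6\right)\right) = 296 \cdot \frac{1}{12} \left(- \frac{1}{3}\right) \left(5 - \left(-3\right) \left(-5\right)\right) = 296 \cdot \frac{1}{12} \left(- \frac{1}{3}\right) \left(5 - 15\right) = 296 \cdot \frac{1}{12} \left(- \frac{1}{3}\right) \left(-10\right) = 296 \cdot \frac{5}{18} = \frac{740}{9}$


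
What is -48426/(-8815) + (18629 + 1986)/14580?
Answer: 177554461/25704540 ≈ 6.9075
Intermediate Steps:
-48426/(-8815) + (18629 + 1986)/14580 = -48426*(-1/8815) + 20615*(1/14580) = 48426/8815 + 4123/2916 = 177554461/25704540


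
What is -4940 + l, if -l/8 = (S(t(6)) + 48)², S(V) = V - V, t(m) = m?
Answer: -23372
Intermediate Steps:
S(V) = 0
l = -18432 (l = -8*(0 + 48)² = -8*48² = -8*2304 = -18432)
-4940 + l = -4940 - 18432 = -23372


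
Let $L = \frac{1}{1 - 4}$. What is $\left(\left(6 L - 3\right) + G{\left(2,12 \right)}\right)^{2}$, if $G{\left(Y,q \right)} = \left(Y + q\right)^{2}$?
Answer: $36481$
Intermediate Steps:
$L = - \frac{1}{3}$ ($L = \frac{1}{1 - 4} = \frac{1}{-3} = - \frac{1}{3} \approx -0.33333$)
$\left(\left(6 L - 3\right) + G{\left(2,12 \right)}\right)^{2} = \left(\left(6 \left(- \frac{1}{3}\right) - 3\right) + \left(2 + 12\right)^{2}\right)^{2} = \left(\left(-2 - 3\right) + 14^{2}\right)^{2} = \left(-5 + 196\right)^{2} = 191^{2} = 36481$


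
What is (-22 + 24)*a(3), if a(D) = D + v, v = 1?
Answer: 8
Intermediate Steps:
a(D) = 1 + D (a(D) = D + 1 = 1 + D)
(-22 + 24)*a(3) = (-22 + 24)*(1 + 3) = 2*4 = 8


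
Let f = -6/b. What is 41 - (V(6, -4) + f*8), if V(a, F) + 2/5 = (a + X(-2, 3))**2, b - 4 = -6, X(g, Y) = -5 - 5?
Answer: 7/5 ≈ 1.4000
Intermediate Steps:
X(g, Y) = -10
b = -2 (b = 4 - 6 = -2)
V(a, F) = -2/5 + (-10 + a)**2 (V(a, F) = -2/5 + (a - 10)**2 = -2/5 + (-10 + a)**2)
f = 3 (f = -6/(-2) = -6*(-1/2) = 3)
41 - (V(6, -4) + f*8) = 41 - ((-2/5 + (-10 + 6)**2) + 3*8) = 41 - ((-2/5 + (-4)**2) + 24) = 41 - ((-2/5 + 16) + 24) = 41 - (78/5 + 24) = 41 - 1*198/5 = 41 - 198/5 = 7/5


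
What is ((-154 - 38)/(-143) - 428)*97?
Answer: -5918164/143 ≈ -41386.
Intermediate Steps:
((-154 - 38)/(-143) - 428)*97 = (-192*(-1/143) - 428)*97 = (192/143 - 428)*97 = -61012/143*97 = -5918164/143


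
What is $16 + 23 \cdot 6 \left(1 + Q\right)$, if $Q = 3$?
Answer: $568$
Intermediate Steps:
$16 + 23 \cdot 6 \left(1 + Q\right) = 16 + 23 \cdot 6 \left(1 + 3\right) = 16 + 23 \cdot 6 \cdot 4 = 16 + 23 \cdot 24 = 16 + 552 = 568$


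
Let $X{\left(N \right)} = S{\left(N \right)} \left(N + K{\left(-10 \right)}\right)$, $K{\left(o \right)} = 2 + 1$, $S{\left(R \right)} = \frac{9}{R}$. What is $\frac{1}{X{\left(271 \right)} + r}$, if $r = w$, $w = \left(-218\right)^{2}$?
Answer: $\frac{271}{12881470} \approx 2.1038 \cdot 10^{-5}$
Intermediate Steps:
$w = 47524$
$K{\left(o \right)} = 3$
$r = 47524$
$X{\left(N \right)} = \frac{9 \left(3 + N\right)}{N}$ ($X{\left(N \right)} = \frac{9}{N} \left(N + 3\right) = \frac{9}{N} \left(3 + N\right) = \frac{9 \left(3 + N\right)}{N}$)
$\frac{1}{X{\left(271 \right)} + r} = \frac{1}{\left(9 + \frac{27}{271}\right) + 47524} = \frac{1}{\frac{2466}{271} + 47524} = \frac{1}{\frac{12881470}{271}} = \frac{271}{12881470}$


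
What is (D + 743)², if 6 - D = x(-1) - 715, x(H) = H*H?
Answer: 2140369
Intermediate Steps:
x(H) = H²
D = 720 (D = 6 - ((-1)² - 715) = 6 - (1 - 715) = 6 - 1*(-714) = 6 + 714 = 720)
(D + 743)² = (720 + 743)² = 1463² = 2140369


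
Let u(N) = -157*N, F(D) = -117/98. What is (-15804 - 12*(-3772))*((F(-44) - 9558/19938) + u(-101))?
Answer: 76056153940290/162827 ≈ 4.6710e+8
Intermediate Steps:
F(D) = -117/98 (F(D) = -117*1/98 = -117/98)
(-15804 - 12*(-3772))*((F(-44) - 9558/19938) + u(-101)) = (-15804 - 12*(-3772))*((-117/98 - 9558/19938) - 157*(-101)) = (-15804 + 45264)*((-117/98 - 9558*1/19938) + 15857) = 29460*((-117/98 - 1593/3323) + 15857) = 29460*(-544905/325654 + 15857) = 29460*(5163350573/325654) = 76056153940290/162827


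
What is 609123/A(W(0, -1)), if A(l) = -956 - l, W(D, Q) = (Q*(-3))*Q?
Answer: -609123/953 ≈ -639.16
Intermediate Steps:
W(D, Q) = -3*Q**2 (W(D, Q) = (-3*Q)*Q = -3*Q**2)
609123/A(W(0, -1)) = 609123/(-956 - (-3)*(-1)**2) = 609123/(-956 - (-3)) = 609123/(-956 - 1*(-3)) = 609123/(-956 + 3) = 609123/(-953) = 609123*(-1/953) = -609123/953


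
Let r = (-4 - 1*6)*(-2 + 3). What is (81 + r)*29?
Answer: 2059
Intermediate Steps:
r = -10 (r = (-4 - 6)*1 = -10*1 = -10)
(81 + r)*29 = (81 - 10)*29 = 71*29 = 2059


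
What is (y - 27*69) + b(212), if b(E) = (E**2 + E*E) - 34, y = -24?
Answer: 87967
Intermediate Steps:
b(E) = -34 + 2*E**2 (b(E) = (E**2 + E**2) - 34 = 2*E**2 - 34 = -34 + 2*E**2)
(y - 27*69) + b(212) = (-24 - 27*69) + (-34 + 2*212**2) = (-24 - 1863) + (-34 + 2*44944) = -1887 + (-34 + 89888) = -1887 + 89854 = 87967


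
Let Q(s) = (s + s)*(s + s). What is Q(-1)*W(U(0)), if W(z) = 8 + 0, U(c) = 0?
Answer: 32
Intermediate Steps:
Q(s) = 4*s**2 (Q(s) = (2*s)*(2*s) = 4*s**2)
W(z) = 8
Q(-1)*W(U(0)) = (4*(-1)**2)*8 = (4*1)*8 = 4*8 = 32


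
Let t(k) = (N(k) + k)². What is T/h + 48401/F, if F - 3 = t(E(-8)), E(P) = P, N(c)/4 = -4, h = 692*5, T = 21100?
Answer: 8984218/100167 ≈ 89.692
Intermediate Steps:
h = 3460
N(c) = -16 (N(c) = 4*(-4) = -16)
t(k) = (-16 + k)²
F = 579 (F = 3 + (-16 - 8)² = 3 + (-24)² = 3 + 576 = 579)
T/h + 48401/F = 21100/3460 + 48401/579 = 21100*(1/3460) + 48401*(1/579) = 1055/173 + 48401/579 = 8984218/100167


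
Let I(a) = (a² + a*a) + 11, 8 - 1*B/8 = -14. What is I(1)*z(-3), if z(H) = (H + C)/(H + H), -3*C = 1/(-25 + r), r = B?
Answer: 8840/1359 ≈ 6.5048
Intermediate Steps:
B = 176 (B = 64 - 8*(-14) = 64 + 112 = 176)
r = 176
C = -1/453 (C = -1/(3*(-25 + 176)) = -⅓/151 = -⅓*1/151 = -1/453 ≈ -0.0022075)
I(a) = 11 + 2*a² (I(a) = (a² + a²) + 11 = 2*a² + 11 = 11 + 2*a²)
z(H) = (-1/453 + H)/(2*H) (z(H) = (H - 1/453)/(H + H) = (-1/453 + H)/((2*H)) = (-1/453 + H)*(1/(2*H)) = (-1/453 + H)/(2*H))
I(1)*z(-3) = (11 + 2*1²)*((1/906)*(-1 + 453*(-3))/(-3)) = (11 + 2*1)*((1/906)*(-⅓)*(-1 - 1359)) = (11 + 2)*((1/906)*(-⅓)*(-1360)) = 13*(680/1359) = 8840/1359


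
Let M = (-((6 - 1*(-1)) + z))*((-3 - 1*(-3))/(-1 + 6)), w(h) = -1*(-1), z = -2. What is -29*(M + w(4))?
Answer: -29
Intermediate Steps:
w(h) = 1
M = 0 (M = (-((6 - 1*(-1)) - 2))*((-3 - 1*(-3))/(-1 + 6)) = (-((6 + 1) - 2))*((-3 + 3)/5) = (-(7 - 2))*(0*(1/5)) = -1*5*0 = -5*0 = 0)
-29*(M + w(4)) = -29*(0 + 1) = -29*1 = -29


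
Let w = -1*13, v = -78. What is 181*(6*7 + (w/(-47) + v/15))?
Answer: 1577053/235 ≈ 6710.9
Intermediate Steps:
w = -13
181*(6*7 + (w/(-47) + v/15)) = 181*(6*7 + (-13/(-47) - 78/15)) = 181*(42 + (-13*(-1/47) - 78*1/15)) = 181*(42 + (13/47 - 26/5)) = 181*(42 - 1157/235) = 181*(8713/235) = 1577053/235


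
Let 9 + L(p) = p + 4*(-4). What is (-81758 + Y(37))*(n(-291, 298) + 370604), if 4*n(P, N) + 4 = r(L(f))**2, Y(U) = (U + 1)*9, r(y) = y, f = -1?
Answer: -30186773152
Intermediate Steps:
L(p) = -25 + p (L(p) = -9 + (p + 4*(-4)) = -9 + (p - 16) = -9 + (-16 + p) = -25 + p)
Y(U) = 9 + 9*U (Y(U) = (1 + U)*9 = 9 + 9*U)
n(P, N) = 168 (n(P, N) = -1 + (-25 - 1)**2/4 = -1 + (1/4)*(-26)**2 = -1 + (1/4)*676 = -1 + 169 = 168)
(-81758 + Y(37))*(n(-291, 298) + 370604) = (-81758 + (9 + 9*37))*(168 + 370604) = (-81758 + (9 + 333))*370772 = (-81758 + 342)*370772 = -81416*370772 = -30186773152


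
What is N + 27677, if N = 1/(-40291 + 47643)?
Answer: 203481305/7352 ≈ 27677.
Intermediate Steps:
N = 1/7352 ≈ 0.00013602
N + 27677 = 1/7352 + 27677 = 203481305/7352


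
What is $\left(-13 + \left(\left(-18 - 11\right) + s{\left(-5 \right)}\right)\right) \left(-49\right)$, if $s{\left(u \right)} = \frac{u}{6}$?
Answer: $\frac{12593}{6} \approx 2098.8$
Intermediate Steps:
$s{\left(u \right)} = \frac{u}{6}$ ($s{\left(u \right)} = u \frac{1}{6} = \frac{u}{6}$)
$\left(-13 + \left(\left(-18 - 11\right) + s{\left(-5 \right)}\right)\right) \left(-49\right) = \left(-13 + \left(\left(-18 - 11\right) + \frac{1}{6} \left(-5\right)\right)\right) \left(-49\right) = \left(-13 - \frac{179}{6}\right) \left(-49\right) = \left(- \frac{257}{6}\right) \left(-49\right) = \frac{12593}{6}$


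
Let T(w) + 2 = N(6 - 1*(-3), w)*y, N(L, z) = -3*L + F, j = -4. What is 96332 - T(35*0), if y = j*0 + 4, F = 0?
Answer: 96442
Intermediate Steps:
N(L, z) = -3*L (N(L, z) = -3*L + 0 = -3*L)
y = 4 (y = -4*0 + 4 = 0 + 4 = 4)
T(w) = -110 (T(w) = -2 - 3*(6 - 1*(-3))*4 = -2 - 3*(6 + 3)*4 = -2 - 3*9*4 = -2 - 27*4 = -2 - 108 = -110)
96332 - T(35*0) = 96332 - 1*(-110) = 96332 + 110 = 96442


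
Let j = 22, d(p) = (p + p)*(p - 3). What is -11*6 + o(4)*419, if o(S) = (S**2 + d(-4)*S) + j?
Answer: 109712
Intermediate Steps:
d(p) = 2*p*(-3 + p) (d(p) = (2*p)*(-3 + p) = 2*p*(-3 + p))
o(S) = 22 + S**2 + 56*S (o(S) = (S**2 + (2*(-4)*(-3 - 4))*S) + 22 = (S**2 + (2*(-4)*(-7))*S) + 22 = (S**2 + 56*S) + 22 = 22 + S**2 + 56*S)
-11*6 + o(4)*419 = -11*6 + (22 + 4**2 + 56*4)*419 = -66 + (22 + 16 + 224)*419 = -66 + 262*419 = -66 + 109778 = 109712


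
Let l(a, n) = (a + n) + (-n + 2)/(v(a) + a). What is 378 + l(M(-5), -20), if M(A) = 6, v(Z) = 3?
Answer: 3298/9 ≈ 366.44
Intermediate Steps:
l(a, n) = a + n + (2 - n)/(3 + a) (l(a, n) = (a + n) + (-n + 2)/(3 + a) = (a + n) + (2 - n)/(3 + a) = a + n + (2 - n)/(3 + a))
378 + l(M(-5), -20) = 378 + (2 + 6² + 2*(-20) + 3*6 + 6*(-20))/(3 + 6) = 378 + (2 + 36 - 40 + 18 - 120)/9 = 378 + (⅑)*(-104) = 378 - 104/9 = 3298/9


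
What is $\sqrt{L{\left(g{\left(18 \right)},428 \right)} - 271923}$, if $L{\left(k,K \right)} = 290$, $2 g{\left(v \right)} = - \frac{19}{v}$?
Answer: $61 i \sqrt{73} \approx 521.18 i$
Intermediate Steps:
$g{\left(v \right)} = - \frac{19}{2 v}$ ($g{\left(v \right)} = \frac{\left(-19\right) \frac{1}{v}}{2} = - \frac{19}{2 v}$)
$\sqrt{L{\left(g{\left(18 \right)},428 \right)} - 271923} = \sqrt{290 - 271923} = \sqrt{-271633} = 61 i \sqrt{73}$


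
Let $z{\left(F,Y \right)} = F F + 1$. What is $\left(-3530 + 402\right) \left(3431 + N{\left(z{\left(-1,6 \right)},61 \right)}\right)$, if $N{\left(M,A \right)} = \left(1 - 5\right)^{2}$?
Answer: $-10782216$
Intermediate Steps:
$z{\left(F,Y \right)} = 1 + F^{2}$ ($z{\left(F,Y \right)} = F^{2} + 1 = 1 + F^{2}$)
$N{\left(M,A \right)} = 16$ ($N{\left(M,A \right)} = \left(-4\right)^{2} = 16$)
$\left(-3530 + 402\right) \left(3431 + N{\left(z{\left(-1,6 \right)},61 \right)}\right) = \left(-3530 + 402\right) \left(3431 + 16\right) = \left(-3128\right) 3447 = -10782216$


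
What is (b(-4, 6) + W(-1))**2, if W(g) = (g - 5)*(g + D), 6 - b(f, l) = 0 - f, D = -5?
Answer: 1444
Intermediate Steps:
b(f, l) = 6 + f (b(f, l) = 6 - (0 - f) = 6 - (-1)*f = 6 + f)
W(g) = (-5 + g)**2 (W(g) = (g - 5)*(g - 5) = (-5 + g)*(-5 + g) = (-5 + g)**2)
(b(-4, 6) + W(-1))**2 = ((6 - 4) + (25 + (-1)**2 - 10*(-1)))**2 = (2 + (25 + 1 + 10))**2 = (2 + 36)**2 = 38**2 = 1444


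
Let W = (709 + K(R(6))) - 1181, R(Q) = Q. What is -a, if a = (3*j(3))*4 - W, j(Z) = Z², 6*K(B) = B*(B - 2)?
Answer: -576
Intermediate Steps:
K(B) = B*(-2 + B)/6 (K(B) = (B*(B - 2))/6 = (B*(-2 + B))/6 = B*(-2 + B)/6)
W = -468 (W = (709 + (⅙)*6*(-2 + 6)) - 1181 = (709 + (⅙)*6*4) - 1181 = (709 + 4) - 1181 = 713 - 1181 = -468)
a = 576 (a = (3*3²)*4 - 1*(-468) = (3*9)*4 + 468 = 27*4 + 468 = 108 + 468 = 576)
-a = -1*576 = -576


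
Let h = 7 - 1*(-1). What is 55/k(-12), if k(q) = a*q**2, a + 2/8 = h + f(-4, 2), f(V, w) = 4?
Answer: 55/1692 ≈ 0.032506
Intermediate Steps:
h = 8 (h = 7 + 1 = 8)
a = 47/4 (a = -1/4 + (8 + 4) = -1/4 + 12 = 47/4 ≈ 11.750)
k(q) = 47*q**2/4
55/k(-12) = 55/(((47/4)*(-12)**2)) = 55/(((47/4)*144)) = 55/1692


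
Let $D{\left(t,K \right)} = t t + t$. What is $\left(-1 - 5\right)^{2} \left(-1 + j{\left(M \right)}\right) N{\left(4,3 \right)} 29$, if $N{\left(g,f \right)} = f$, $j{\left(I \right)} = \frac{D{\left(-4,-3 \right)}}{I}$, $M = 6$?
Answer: $3132$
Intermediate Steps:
$D{\left(t,K \right)} = t + t^{2}$ ($D{\left(t,K \right)} = t^{2} + t = t + t^{2}$)
$j{\left(I \right)} = \frac{12}{I}$ ($j{\left(I \right)} = \frac{\left(-4\right) \left(1 - 4\right)}{I} = \frac{\left(-4\right) \left(-3\right)}{I} = \frac{12}{I}$)
$\left(-1 - 5\right)^{2} \left(-1 + j{\left(M \right)}\right) N{\left(4,3 \right)} 29 = \left(-1 - 5\right)^{2} \left(-1 + \frac{12}{6}\right) 3 \cdot 29 = \left(-6\right)^{2} \left(-1 + 12 \cdot \frac{1}{6}\right) 3 \cdot 29 = 36 \left(-1 + 2\right) 3 \cdot 29 = 36 \cdot 1 \cdot 3 \cdot 29 = 36 \cdot 3 \cdot 29 = 108 \cdot 29 = 3132$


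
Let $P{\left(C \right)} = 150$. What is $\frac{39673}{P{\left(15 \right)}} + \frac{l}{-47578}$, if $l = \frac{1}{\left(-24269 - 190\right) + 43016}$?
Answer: $\frac{8756871980627}{33108935475} \approx 264.49$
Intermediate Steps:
$l = \frac{1}{18557}$ ($l = \frac{1}{\left(-24269 - 190\right) + 43016} = \frac{1}{-24459 + 43016} = \frac{1}{18557} \approx 5.3888 \cdot 10^{-5}$)
$\frac{39673}{P{\left(15 \right)}} + \frac{l}{-47578} = \frac{39673}{150} + \frac{1}{18557 \left(-47578\right)} = 39673 \cdot \frac{1}{150} + \frac{1}{18557} \left(- \frac{1}{47578}\right) = \frac{39673}{150} - \frac{1}{882904946} = \frac{8756871980627}{33108935475}$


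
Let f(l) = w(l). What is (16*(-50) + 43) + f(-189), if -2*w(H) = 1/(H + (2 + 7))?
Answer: -272519/360 ≈ -757.00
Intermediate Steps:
w(H) = -1/(2*(9 + H)) (w(H) = -1/(2*(H + (2 + 7))) = -1/(2*(H + 9)) = -1/(2*(9 + H)))
f(l) = -1/(18 + 2*l)
(16*(-50) + 43) + f(-189) = (16*(-50) + 43) - 1/(18 + 2*(-189)) = (-800 + 43) - 1/(18 - 378) = -757 - 1/(-360) = -757 - 1*(-1/360) = -757 + 1/360 = -272519/360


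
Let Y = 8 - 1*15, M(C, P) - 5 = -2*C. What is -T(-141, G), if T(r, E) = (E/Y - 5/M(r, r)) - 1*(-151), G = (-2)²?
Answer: -43168/287 ≈ -150.41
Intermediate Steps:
G = 4
M(C, P) = 5 - 2*C
Y = -7 (Y = 8 - 15 = -7)
T(r, E) = 151 - 5/(5 - 2*r) - E/7 (T(r, E) = (E/(-7) - 5/(5 - 2*r)) - 1*(-151) = (E*(-⅐) - 5/(5 - 2*r)) + 151 = (-E/7 - 5/(5 - 2*r)) + 151 = (-5/(5 - 2*r) - E/7) + 151 = 151 - 5/(5 - 2*r) - E/7)
-T(-141, G) = -(35 + (-5 + 2*(-141))*(1057 - 1*4))/(7*(-5 + 2*(-141))) = -(35 + (-5 - 282)*(1057 - 4))/(7*(-5 - 282)) = -(35 - 287*1053)/(7*(-287)) = -(-1)*(35 - 302211)/(7*287) = -(-1)*(-302176)/(7*287) = -1*43168/287 = -43168/287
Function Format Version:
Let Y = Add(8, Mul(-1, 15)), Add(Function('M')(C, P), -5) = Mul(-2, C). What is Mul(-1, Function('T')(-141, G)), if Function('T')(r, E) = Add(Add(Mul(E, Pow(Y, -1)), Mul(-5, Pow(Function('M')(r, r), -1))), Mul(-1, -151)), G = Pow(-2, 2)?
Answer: Rational(-43168, 287) ≈ -150.41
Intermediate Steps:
G = 4
Function('M')(C, P) = Add(5, Mul(-2, C))
Y = -7 (Y = Add(8, -15) = -7)
Function('T')(r, E) = Add(151, Mul(-5, Pow(Add(5, Mul(-2, r)), -1)), Mul(Rational(-1, 7), E)) (Function('T')(r, E) = Add(Add(Mul(E, Pow(-7, -1)), Mul(-5, Pow(Add(5, Mul(-2, r)), -1))), Mul(-1, -151)) = Add(Add(Mul(E, Rational(-1, 7)), Mul(-5, Pow(Add(5, Mul(-2, r)), -1))), 151) = Add(Add(Mul(Rational(-1, 7), E), Mul(-5, Pow(Add(5, Mul(-2, r)), -1))), 151) = Add(Add(Mul(-5, Pow(Add(5, Mul(-2, r)), -1)), Mul(Rational(-1, 7), E)), 151) = Add(151, Mul(-5, Pow(Add(5, Mul(-2, r)), -1)), Mul(Rational(-1, 7), E)))
Mul(-1, Function('T')(-141, G)) = Mul(-1, Mul(Rational(1, 7), Pow(Add(-5, Mul(2, -141)), -1), Add(35, Mul(Add(-5, Mul(2, -141)), Add(1057, Mul(-1, 4)))))) = Mul(-1, Mul(Rational(1, 7), Pow(Add(-5, -282), -1), Add(35, Mul(Add(-5, -282), Add(1057, -4))))) = Mul(-1, Mul(Rational(1, 7), Pow(-287, -1), Add(35, Mul(-287, 1053)))) = Mul(-1, Mul(Rational(1, 7), Rational(-1, 287), Add(35, -302211))) = Mul(-1, Mul(Rational(1, 7), Rational(-1, 287), -302176)) = Mul(-1, Rational(43168, 287)) = Rational(-43168, 287)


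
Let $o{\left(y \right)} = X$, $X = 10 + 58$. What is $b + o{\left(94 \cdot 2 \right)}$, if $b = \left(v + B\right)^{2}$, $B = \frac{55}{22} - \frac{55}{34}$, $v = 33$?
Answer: $\frac{351428}{289} \approx 1216.0$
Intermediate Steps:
$X = 68$
$o{\left(y \right)} = 68$
$B = \frac{15}{17}$ ($B = 55 \cdot \frac{1}{22} - \frac{55}{34} = \frac{5}{2} - \frac{55}{34} = \frac{15}{17} \approx 0.88235$)
$b = \frac{331776}{289}$ ($b = \left(33 + \frac{15}{17}\right)^{2} = \left(\frac{576}{17}\right)^{2} = \frac{331776}{289} \approx 1148.0$)
$b + o{\left(94 \cdot 2 \right)} = \frac{331776}{289} + 68 = \frac{351428}{289}$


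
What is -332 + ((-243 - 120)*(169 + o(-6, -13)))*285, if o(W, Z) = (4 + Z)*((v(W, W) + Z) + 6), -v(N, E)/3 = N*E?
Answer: -124560152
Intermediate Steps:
v(N, E) = -3*E*N (v(N, E) = -3*N*E = -3*E*N)
o(W, Z) = (4 + Z)*(6 + Z - 3*W²) (o(W, Z) = (4 + Z)*((-3*W*W + Z) + 6) = (4 + Z)*((-3*W² + Z) + 6) = (4 + Z)*((Z - 3*W²) + 6) = (4 + Z)*(6 + Z - 3*W²))
-332 + ((-243 - 120)*(169 + o(-6, -13)))*285 = -332 + ((-243 - 120)*(169 + (24 + (-13)² - 12*(-6)² + 10*(-13) - 3*(-13)*(-6)²)))*285 = -332 - 363*(169 + (24 + 169 - 12*36 - 130 - 3*(-13)*36))*285 = -332 - 363*(169 + (24 + 169 - 432 - 130 + 1404))*285 = -332 - 363*(169 + 1035)*285 = -332 - 363*1204*285 = -332 - 437052*285 = -332 - 124559820 = -124560152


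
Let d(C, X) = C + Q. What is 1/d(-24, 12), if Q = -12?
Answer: -1/36 ≈ -0.027778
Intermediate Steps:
d(C, X) = -12 + C (d(C, X) = C - 12 = -12 + C)
1/d(-24, 12) = 1/(-12 - 24) = 1/(-36) = -1/36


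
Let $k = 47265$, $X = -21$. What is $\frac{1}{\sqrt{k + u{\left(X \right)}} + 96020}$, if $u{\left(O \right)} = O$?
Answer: $\frac{24005}{2304948289} - \frac{\sqrt{11811}}{4609896578} \approx 1.0391 \cdot 10^{-5}$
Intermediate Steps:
$\frac{1}{\sqrt{k + u{\left(X \right)}} + 96020} = \frac{1}{\sqrt{47265 - 21} + 96020} = \frac{1}{\sqrt{47244} + 96020} = \frac{1}{2 \sqrt{11811} + 96020} = \frac{1}{96020 + 2 \sqrt{11811}}$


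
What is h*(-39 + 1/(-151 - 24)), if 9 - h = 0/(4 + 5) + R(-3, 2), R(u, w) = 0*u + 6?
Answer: -20478/175 ≈ -117.02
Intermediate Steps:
R(u, w) = 6 (R(u, w) = 0 + 6 = 6)
h = 3 (h = 9 - (0/(4 + 5) + 6) = 9 - (0/9 + 6) = 9 - ((⅑)*0 + 6) = 9 - (0 + 6) = 9 - 1*6 = 9 - 6 = 3)
h*(-39 + 1/(-151 - 24)) = 3*(-39 + 1/(-151 - 24)) = 3*(-39 + 1/(-175)) = 3*(-39 - 1/175) = 3*(-6826/175) = -20478/175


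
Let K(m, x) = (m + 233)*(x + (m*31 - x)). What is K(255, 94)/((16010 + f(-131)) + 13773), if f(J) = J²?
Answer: 160735/1956 ≈ 82.175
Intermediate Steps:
K(m, x) = 31*m*(233 + m) (K(m, x) = (233 + m)*(x + (31*m - x)) = (233 + m)*(x + (-x + 31*m)) = (233 + m)*(31*m) = 31*m*(233 + m))
K(255, 94)/((16010 + f(-131)) + 13773) = (31*255*(233 + 255))/((16010 + (-131)²) + 13773) = (31*255*488)/((16010 + 17161) + 13773) = 3857640/(33171 + 13773) = 3857640/46944 = 3857640*(1/46944) = 160735/1956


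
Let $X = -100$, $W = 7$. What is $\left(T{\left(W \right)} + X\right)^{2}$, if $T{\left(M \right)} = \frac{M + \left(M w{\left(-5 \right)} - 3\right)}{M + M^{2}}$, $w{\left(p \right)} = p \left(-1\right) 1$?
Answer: $\frac{30924721}{3136} \approx 9861.2$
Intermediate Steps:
$w{\left(p \right)} = - p$ ($w{\left(p \right)} = - p 1 = - p$)
$T{\left(M \right)} = \frac{-3 + 6 M}{M + M^{2}}$ ($T{\left(M \right)} = \frac{M + \left(M \left(\left(-1\right) \left(-5\right)\right) - 3\right)}{M + M^{2}} = \frac{M + \left(M 5 - 3\right)}{M + M^{2}} = \frac{M + \left(5 M - 3\right)}{M + M^{2}} = \frac{M + \left(-3 + 5 M\right)}{M + M^{2}} = \frac{-3 + 6 M}{M + M^{2}}$)
$\left(T{\left(W \right)} + X\right)^{2} = \left(\frac{3 \left(-1 + 2 \cdot 7\right)}{7 \left(1 + 7\right)} - 100\right)^{2} = \left(3 \cdot \frac{1}{7} \cdot \frac{1}{8} \left(-1 + 14\right) - 100\right)^{2} = \left(3 \cdot \frac{1}{7} \cdot \frac{1}{8} \cdot 13 - 100\right)^{2} = \left(\frac{39}{56} - 100\right)^{2} = \left(- \frac{5561}{56}\right)^{2} = \frac{30924721}{3136}$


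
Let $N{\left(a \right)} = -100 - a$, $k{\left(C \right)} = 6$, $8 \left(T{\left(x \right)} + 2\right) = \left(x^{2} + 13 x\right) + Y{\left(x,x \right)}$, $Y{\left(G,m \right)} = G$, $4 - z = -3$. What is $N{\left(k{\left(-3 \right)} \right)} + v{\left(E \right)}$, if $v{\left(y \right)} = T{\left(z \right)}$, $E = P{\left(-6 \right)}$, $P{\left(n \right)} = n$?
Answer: $- \frac{717}{8} \approx -89.625$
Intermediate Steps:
$E = -6$
$z = 7$ ($z = 4 - -3 = 4 + 3 = 7$)
$T{\left(x \right)} = -2 + \frac{x^{2}}{8} + \frac{7 x}{4}$ ($T{\left(x \right)} = -2 + \frac{\left(x^{2} + 13 x\right) + x}{8} = -2 + \frac{x^{2} + 14 x}{8} = -2 + \left(\frac{x^{2}}{8} + \frac{7 x}{4}\right) = -2 + \frac{x^{2}}{8} + \frac{7 x}{4}$)
$v{\left(y \right)} = \frac{131}{8}$ ($v{\left(y \right)} = -2 + \frac{7^{2}}{8} + \frac{7}{4} \cdot 7 = -2 + \frac{1}{8} \cdot 49 + \frac{49}{4} = -2 + \frac{49}{8} + \frac{49}{4} = \frac{131}{8}$)
$N{\left(k{\left(-3 \right)} \right)} + v{\left(E \right)} = \left(-100 - 6\right) + \frac{131}{8} = -106 + \frac{131}{8} = - \frac{717}{8}$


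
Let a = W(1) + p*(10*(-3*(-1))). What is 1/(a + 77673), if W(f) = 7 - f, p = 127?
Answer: 1/81489 ≈ 1.2272e-5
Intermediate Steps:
a = 3816 (a = (7 - 1*1) + 127*(10*(-3*(-1))) = (7 - 1) + 127*(10*3) = 6 + 127*30 = 6 + 3810 = 3816)
1/(a + 77673) = 1/(3816 + 77673) = 1/81489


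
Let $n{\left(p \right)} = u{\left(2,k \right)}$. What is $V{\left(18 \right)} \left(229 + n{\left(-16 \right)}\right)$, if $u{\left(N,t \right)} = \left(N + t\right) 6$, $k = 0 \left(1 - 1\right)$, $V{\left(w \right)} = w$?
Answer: $4338$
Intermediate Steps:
$k = 0$ ($k = 0 \cdot 0 = 0$)
$u{\left(N,t \right)} = 6 N + 6 t$
$n{\left(p \right)} = 12$ ($n{\left(p \right)} = 6 \cdot 2 + 6 \cdot 0 = 12 + 0 = 12$)
$V{\left(18 \right)} \left(229 + n{\left(-16 \right)}\right) = 18 \left(229 + 12\right) = 18 \cdot 241 = 4338$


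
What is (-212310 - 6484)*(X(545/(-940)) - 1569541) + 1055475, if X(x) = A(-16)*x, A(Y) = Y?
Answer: 16140043430179/47 ≈ 3.4340e+11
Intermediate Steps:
X(x) = -16*x
(-212310 - 6484)*(X(545/(-940)) - 1569541) + 1055475 = (-212310 - 6484)*(-8720/(-940) - 1569541) + 1055475 = -218794*(-8720*(-1)/940 - 1569541) + 1055475 = -218794*(-16*(-109/188) - 1569541) + 1055475 = -218794*(436/47 - 1569541) + 1055475 = -218794*(-73767991/47) + 1055475 = 16139993822854/47 + 1055475 = 16140043430179/47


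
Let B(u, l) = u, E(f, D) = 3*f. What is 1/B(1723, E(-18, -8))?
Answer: 1/1723 ≈ 0.00058038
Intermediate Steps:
1/B(1723, E(-18, -8)) = 1/1723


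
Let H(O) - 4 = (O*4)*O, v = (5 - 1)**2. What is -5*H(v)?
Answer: -5140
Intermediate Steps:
v = 16 (v = 4**2 = 16)
H(O) = 4 + 4*O**2 (H(O) = 4 + (O*4)*O = 4 + (4*O)*O = 4 + 4*O**2)
-5*H(v) = -5*(4 + 4*16**2) = -5*(4 + 4*256) = -5*(4 + 1024) = -5*1028 = -5140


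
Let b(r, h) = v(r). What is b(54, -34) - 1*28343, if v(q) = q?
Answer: -28289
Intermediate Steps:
b(r, h) = r
b(54, -34) - 1*28343 = 54 - 1*28343 = 54 - 28343 = -28289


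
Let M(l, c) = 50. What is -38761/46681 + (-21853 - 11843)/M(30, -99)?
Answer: -787450513/1167025 ≈ -674.75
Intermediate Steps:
-38761/46681 + (-21853 - 11843)/M(30, -99) = -38761/46681 + (-21853 - 11843)/50 = -38761*1/46681 - 33696*1/50 = -38761/46681 - 16848/25 = -787450513/1167025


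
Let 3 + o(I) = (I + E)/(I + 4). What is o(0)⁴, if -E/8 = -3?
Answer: 81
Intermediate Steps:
E = 24 (E = -8*(-3) = 24)
o(I) = -3 + (24 + I)/(4 + I) (o(I) = -3 + (I + 24)/(I + 4) = -3 + (24 + I)/(4 + I))
o(0)⁴ = (2*(6 - 1*0)/(4 + 0))⁴ = (2*(6 + 0)/4)⁴ = (2*(¼)*6)⁴ = 3⁴ = 81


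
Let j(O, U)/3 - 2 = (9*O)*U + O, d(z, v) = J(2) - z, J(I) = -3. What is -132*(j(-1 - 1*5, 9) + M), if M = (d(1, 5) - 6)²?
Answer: 180840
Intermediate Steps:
d(z, v) = -3 - z
M = 100 (M = ((-3 - 1*1) - 6)² = ((-3 - 1) - 6)² = (-4 - 6)² = (-10)² = 100)
j(O, U) = 6 + 3*O + 27*O*U (j(O, U) = 6 + 3*((9*O)*U + O) = 6 + 3*(9*O*U + O) = 6 + 3*(O + 9*O*U) = 6 + (3*O + 27*O*U) = 6 + 3*O + 27*O*U)
-132*(j(-1 - 1*5, 9) + M) = -132*((6 + 3*(-1 - 1*5) + 27*(-1 - 1*5)*9) + 100) = -132*((6 + 3*(-1 - 5) + 27*(-1 - 5)*9) + 100) = -132*((6 + 3*(-6) + 27*(-6)*9) + 100) = -132*((6 - 18 - 1458) + 100) = -132*(-1470 + 100) = -132*(-1370) = 180840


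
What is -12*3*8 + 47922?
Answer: 47634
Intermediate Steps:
-12*3*8 + 47922 = -36*8 + 47922 = -288 + 47922 = 47634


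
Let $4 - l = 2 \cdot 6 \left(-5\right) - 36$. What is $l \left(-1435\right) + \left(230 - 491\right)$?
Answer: $-143761$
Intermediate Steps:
$l = 100$ ($l = 4 - \left(2 \cdot 6 \left(-5\right) - 36\right) = 4 - \left(12 \left(-5\right) - 36\right) = 4 - \left(-60 - 36\right) = 4 - -96 = 4 + 96 = 100$)
$l \left(-1435\right) + \left(230 - 491\right) = 100 \left(-1435\right) + \left(230 - 491\right) = -143500 + \left(230 - 491\right) = -143500 - 261 = -143761$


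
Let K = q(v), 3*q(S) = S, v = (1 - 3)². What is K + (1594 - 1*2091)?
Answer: -1487/3 ≈ -495.67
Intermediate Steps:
v = 4 (v = (-2)² = 4)
q(S) = S/3
K = 4/3 (K = (⅓)*4 = 4/3 ≈ 1.3333)
K + (1594 - 1*2091) = 4/3 + (1594 - 1*2091) = 4/3 + (1594 - 2091) = 4/3 - 497 = -1487/3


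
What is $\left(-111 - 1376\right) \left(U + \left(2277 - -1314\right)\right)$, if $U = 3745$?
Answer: $-10908632$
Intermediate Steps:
$\left(-111 - 1376\right) \left(U + \left(2277 - -1314\right)\right) = \left(-111 - 1376\right) \left(3745 + \left(2277 - -1314\right)\right) = - 1487 \left(3745 + \left(2277 + 1314\right)\right) = - 1487 \left(3745 + 3591\right) = \left(-1487\right) 7336 = -10908632$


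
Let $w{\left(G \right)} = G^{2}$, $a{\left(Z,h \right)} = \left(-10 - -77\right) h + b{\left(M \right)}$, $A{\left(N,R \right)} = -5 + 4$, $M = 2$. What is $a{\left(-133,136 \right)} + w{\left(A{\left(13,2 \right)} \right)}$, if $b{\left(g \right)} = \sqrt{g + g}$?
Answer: $9115$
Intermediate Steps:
$b{\left(g \right)} = \sqrt{2} \sqrt{g}$ ($b{\left(g \right)} = \sqrt{2 g} = \sqrt{2} \sqrt{g}$)
$A{\left(N,R \right)} = -1$
$a{\left(Z,h \right)} = 2 + 67 h$ ($a{\left(Z,h \right)} = \left(-10 - -77\right) h + \sqrt{2} \sqrt{2} = \left(-10 + 77\right) h + 2 = 67 h + 2 = 2 + 67 h$)
$a{\left(-133,136 \right)} + w{\left(A{\left(13,2 \right)} \right)} = \left(2 + 67 \cdot 136\right) + \left(-1\right)^{2} = \left(2 + 9112\right) + 1 = 9114 + 1 = 9115$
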